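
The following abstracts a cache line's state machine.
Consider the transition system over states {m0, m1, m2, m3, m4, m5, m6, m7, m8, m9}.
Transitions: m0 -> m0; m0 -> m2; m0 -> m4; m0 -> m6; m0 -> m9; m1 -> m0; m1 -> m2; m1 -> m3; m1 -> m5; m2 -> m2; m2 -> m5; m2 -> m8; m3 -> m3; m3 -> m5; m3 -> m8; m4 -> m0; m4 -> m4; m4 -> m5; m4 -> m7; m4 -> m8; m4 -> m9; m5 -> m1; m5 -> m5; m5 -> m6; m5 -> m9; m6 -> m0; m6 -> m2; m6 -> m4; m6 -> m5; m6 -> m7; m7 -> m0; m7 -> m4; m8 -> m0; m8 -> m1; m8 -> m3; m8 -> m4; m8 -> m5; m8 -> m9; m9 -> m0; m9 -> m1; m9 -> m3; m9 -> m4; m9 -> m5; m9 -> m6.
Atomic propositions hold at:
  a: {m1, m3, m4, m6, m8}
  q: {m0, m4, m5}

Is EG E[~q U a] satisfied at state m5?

No

Sat(~q) = {m1, m2, m3, m6, m7, m8, m9}
E[~q U a]: least fixpoint, start Z0 = Sat(a) = {m1, m3, m4, m6, m8}, add states in Sat(~q) with some successor in Z. Z1 = {m1, m2, m3, m4, m6, m7, m8, m9}; fixed.
Sat(E[~q U a]) = {m1, m2, m3, m4, m6, m7, m8, m9}
EG E[~q U a]: greatest fixpoint, start Z0 = {m1, m2, m3, m4, m6, m7, m8, m9}, keep only states in Sat with some successor in Z. Already a fixed point.
Sat(EG E[~q U a]) = {m1, m2, m3, m4, m6, m7, m8, m9}
m5 ∉ Sat(EG E[~q U a]) = {m1, m2, m3, m4, m6, m7, m8, m9}, so the formula does not hold at m5.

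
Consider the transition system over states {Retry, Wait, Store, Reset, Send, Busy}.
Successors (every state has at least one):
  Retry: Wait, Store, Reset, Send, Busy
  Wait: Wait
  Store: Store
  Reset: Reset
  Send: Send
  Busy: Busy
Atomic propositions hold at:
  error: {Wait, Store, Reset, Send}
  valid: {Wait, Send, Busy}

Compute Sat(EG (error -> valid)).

{Retry, Wait, Send, Busy}

Sat(error -> valid) = {Retry, Wait, Send, Busy}
EG (error -> valid): greatest fixpoint, start Z0 = {Retry, Wait, Send, Busy}, keep only states in Sat with some successor in Z. Already a fixed point.
Sat(EG (error -> valid)) = {Retry, Wait, Send, Busy}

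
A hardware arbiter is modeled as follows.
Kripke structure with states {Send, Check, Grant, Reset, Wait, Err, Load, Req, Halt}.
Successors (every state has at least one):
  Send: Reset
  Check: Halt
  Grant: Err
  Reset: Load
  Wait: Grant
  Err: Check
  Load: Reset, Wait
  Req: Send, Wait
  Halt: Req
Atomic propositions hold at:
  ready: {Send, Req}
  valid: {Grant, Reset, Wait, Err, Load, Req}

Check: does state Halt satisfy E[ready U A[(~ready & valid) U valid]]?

Sat(~ready) = {Check, Grant, Reset, Wait, Err, Load, Halt}
Sat(~ready & valid) = {Grant, Reset, Wait, Err, Load}
A[(~ready & valid) U valid]: least fixpoint, start Z0 = Sat(valid) = {Grant, Reset, Wait, Err, Load, Req}, add states in Sat(~ready & valid) with every successor in Z. Already a fixed point.
Sat(A[(~ready & valid) U valid]) = {Grant, Reset, Wait, Err, Load, Req}
E[ready U A[(~ready & valid) U valid]]: least fixpoint, start Z0 = Sat(A[(~ready & valid) U valid]) = {Grant, Reset, Wait, Err, Load, Req}, add states in Sat(ready) with some successor in Z. Z1 = {Send, Grant, Reset, Wait, Err, Load, Req}; fixed.
Sat(E[ready U A[(~ready & valid) U valid]]) = {Send, Grant, Reset, Wait, Err, Load, Req}
Halt ∉ Sat(E[ready U A[(~ready & valid) U valid]]) = {Send, Grant, Reset, Wait, Err, Load, Req}, so the formula does not hold at Halt.

No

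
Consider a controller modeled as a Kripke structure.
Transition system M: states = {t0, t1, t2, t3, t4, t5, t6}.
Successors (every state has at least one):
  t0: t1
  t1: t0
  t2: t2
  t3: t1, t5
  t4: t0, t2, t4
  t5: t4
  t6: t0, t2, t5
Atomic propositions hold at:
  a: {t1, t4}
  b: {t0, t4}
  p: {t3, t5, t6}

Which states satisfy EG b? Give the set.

{t4}

EG b: greatest fixpoint, start Z0 = {t0, t4}, keep only states in Sat with some successor in Z. Z1 = {t4}; fixed.
Sat(EG b) = {t4}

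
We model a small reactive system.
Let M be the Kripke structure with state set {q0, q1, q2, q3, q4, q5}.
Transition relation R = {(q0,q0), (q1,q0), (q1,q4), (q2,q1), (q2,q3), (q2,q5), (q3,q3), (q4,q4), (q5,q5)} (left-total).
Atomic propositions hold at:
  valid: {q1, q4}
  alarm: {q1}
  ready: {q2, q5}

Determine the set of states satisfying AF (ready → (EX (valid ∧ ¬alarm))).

Sat(¬alarm) = {q0, q2, q3, q4, q5}
Sat(valid ∧ ¬alarm) = {q4}
Sat(EX (valid ∧ ¬alarm)) = {s : some successor in {q4}} = {q1, q4}
Sat(ready → (EX (valid ∧ ¬alarm))) = {q0, q1, q3, q4}
AF (ready → (EX (valid ∧ ¬alarm))): least fixpoint, start Z0 = {q0, q1, q3, q4}, add states with every successor in Z. Already a fixed point.
Sat(AF (ready → (EX (valid ∧ ¬alarm)))) = {q0, q1, q3, q4}

{q0, q1, q3, q4}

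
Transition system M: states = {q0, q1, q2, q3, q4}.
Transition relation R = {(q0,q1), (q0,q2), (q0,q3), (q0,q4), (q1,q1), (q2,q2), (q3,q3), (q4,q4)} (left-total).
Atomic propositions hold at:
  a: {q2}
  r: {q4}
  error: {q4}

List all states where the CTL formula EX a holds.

{q0, q2}

Sat(EX a) = {s : some successor in {q2}} = {q0, q2}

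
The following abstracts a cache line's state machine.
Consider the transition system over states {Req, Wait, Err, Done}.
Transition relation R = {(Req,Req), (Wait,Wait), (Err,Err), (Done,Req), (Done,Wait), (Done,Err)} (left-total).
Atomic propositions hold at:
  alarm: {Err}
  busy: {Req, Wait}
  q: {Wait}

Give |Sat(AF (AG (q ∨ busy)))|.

2

Sat(q ∨ busy) = {Req, Wait}
AG (q ∨ busy): greatest fixpoint, start Z0 = {Req, Wait}, keep only states in Sat with every successor in Z. Already a fixed point.
Sat(AG (q ∨ busy)) = {Req, Wait}
AF (AG (q ∨ busy)): least fixpoint, start Z0 = {Req, Wait}, add states with every successor in Z. Already a fixed point.
Sat(AF (AG (q ∨ busy))) = {Req, Wait}
|Sat(AF (AG (q ∨ busy)))| = |{Req, Wait}| = 2.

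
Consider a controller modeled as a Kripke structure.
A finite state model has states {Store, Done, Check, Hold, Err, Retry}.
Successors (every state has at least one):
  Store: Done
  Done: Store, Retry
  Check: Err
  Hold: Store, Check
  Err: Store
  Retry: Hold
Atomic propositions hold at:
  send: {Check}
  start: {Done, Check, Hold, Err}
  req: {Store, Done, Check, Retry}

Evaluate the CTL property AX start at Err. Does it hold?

Sat(AX start) = {s : every successor in {Done, Check, Hold, Err}} = {Store, Check, Retry}
Err ∉ Sat(AX start) = {Store, Check, Retry}, so the formula does not hold at Err.

No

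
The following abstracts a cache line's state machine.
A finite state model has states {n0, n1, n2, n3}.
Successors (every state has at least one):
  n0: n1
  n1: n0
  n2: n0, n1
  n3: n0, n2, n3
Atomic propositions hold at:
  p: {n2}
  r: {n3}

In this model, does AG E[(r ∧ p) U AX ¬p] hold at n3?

Sat(r ∧ p) = ∅
Sat(¬p) = {n0, n1, n3}
Sat(AX ¬p) = {s : every successor in {n0, n1, n3}} = {n0, n1, n2}
E[(r ∧ p) U AX ¬p]: least fixpoint, start Z0 = Sat(AX ¬p) = {n0, n1, n2}, add states in Sat(r ∧ p) with some successor in Z. Already a fixed point.
Sat(E[(r ∧ p) U AX ¬p]) = {n0, n1, n2}
AG E[(r ∧ p) U AX ¬p]: greatest fixpoint, start Z0 = {n0, n1, n2}, keep only states in Sat with every successor in Z. Already a fixed point.
Sat(AG E[(r ∧ p) U AX ¬p]) = {n0, n1, n2}
n3 ∉ Sat(AG E[(r ∧ p) U AX ¬p]) = {n0, n1, n2}, so the formula does not hold at n3.

No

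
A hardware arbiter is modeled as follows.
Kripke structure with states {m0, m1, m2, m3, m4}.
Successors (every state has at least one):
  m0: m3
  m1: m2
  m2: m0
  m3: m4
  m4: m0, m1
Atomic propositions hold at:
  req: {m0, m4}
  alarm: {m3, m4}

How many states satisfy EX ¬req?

Sat(¬req) = {m1, m2, m3}
Sat(EX ¬req) = {s : some successor in {m1, m2, m3}} = {m0, m1, m4}
|Sat(EX ¬req)| = |{m0, m1, m4}| = 3.

3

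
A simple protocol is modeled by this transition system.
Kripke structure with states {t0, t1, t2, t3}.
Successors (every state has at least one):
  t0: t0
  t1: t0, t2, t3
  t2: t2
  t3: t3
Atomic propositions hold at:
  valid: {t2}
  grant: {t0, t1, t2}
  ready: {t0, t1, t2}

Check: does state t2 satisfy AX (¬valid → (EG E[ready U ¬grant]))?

Yes

Sat(¬valid) = {t0, t1, t3}
Sat(¬grant) = {t3}
E[ready U ¬grant]: least fixpoint, start Z0 = Sat(¬grant) = {t3}, add states in Sat(ready) with some successor in Z. Z1 = {t1, t3}; fixed.
Sat(E[ready U ¬grant]) = {t1, t3}
EG E[ready U ¬grant]: greatest fixpoint, start Z0 = {t1, t3}, keep only states in Sat with some successor in Z. Already a fixed point.
Sat(EG E[ready U ¬grant]) = {t1, t3}
Sat(¬valid → (EG E[ready U ¬grant])) = {t1, t2, t3}
Sat(AX (¬valid → (EG E[ready U ¬grant]))) = {s : every successor in {t1, t2, t3}} = {t2, t3}
t2 ∈ Sat(AX (¬valid → (EG E[ready U ¬grant]))) = {t2, t3}, so the formula holds at t2.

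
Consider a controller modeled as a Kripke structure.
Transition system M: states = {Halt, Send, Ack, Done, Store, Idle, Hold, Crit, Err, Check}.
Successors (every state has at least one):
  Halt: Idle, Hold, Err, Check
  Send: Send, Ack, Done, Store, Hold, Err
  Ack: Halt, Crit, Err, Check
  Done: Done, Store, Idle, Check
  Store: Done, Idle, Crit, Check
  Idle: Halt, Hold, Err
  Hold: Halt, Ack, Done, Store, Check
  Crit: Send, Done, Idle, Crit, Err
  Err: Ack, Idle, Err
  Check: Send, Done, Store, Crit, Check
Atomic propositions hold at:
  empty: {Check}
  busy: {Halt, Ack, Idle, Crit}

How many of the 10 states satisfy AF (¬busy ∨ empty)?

Sat(¬busy) = {Send, Done, Store, Hold, Err, Check}
Sat(¬busy ∨ empty) = {Send, Done, Store, Hold, Err, Check}
AF (¬busy ∨ empty): least fixpoint, start Z0 = {Send, Done, Store, Hold, Err, Check}, add states with every successor in Z. Already a fixed point.
Sat(AF (¬busy ∨ empty)) = {Send, Done, Store, Hold, Err, Check}
|Sat(AF (¬busy ∨ empty))| = |{Send, Done, Store, Hold, Err, Check}| = 6.

6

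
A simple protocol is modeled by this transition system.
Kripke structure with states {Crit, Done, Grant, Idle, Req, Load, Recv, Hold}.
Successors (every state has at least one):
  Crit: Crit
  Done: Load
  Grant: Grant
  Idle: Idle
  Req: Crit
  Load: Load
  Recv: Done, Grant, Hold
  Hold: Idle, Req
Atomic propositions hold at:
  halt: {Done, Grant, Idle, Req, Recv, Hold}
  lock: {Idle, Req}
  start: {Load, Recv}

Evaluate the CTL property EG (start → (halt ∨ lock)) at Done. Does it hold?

No

Sat(halt ∨ lock) = {Done, Grant, Idle, Req, Recv, Hold}
Sat(start → (halt ∨ lock)) = {Crit, Done, Grant, Idle, Req, Recv, Hold}
EG (start → (halt ∨ lock)): greatest fixpoint, start Z0 = {Crit, Done, Grant, Idle, Req, Recv, Hold}, keep only states in Sat with some successor in Z. Z1 = {Crit, Grant, Idle, Req, Recv, Hold}; fixed.
Sat(EG (start → (halt ∨ lock))) = {Crit, Grant, Idle, Req, Recv, Hold}
Done ∉ Sat(EG (start → (halt ∨ lock))) = {Crit, Grant, Idle, Req, Recv, Hold}, so the formula does not hold at Done.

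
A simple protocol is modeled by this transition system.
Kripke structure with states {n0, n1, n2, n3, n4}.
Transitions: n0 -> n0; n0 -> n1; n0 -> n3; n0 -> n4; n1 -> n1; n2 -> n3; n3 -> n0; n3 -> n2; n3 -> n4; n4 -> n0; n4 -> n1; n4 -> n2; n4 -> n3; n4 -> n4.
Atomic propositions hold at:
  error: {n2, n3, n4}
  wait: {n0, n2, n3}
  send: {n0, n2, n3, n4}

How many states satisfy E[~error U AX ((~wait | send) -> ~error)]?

Sat(~error) = {n0, n1}
Sat(~wait) = {n1, n4}
Sat(~wait | send) = {n0, n1, n2, n3, n4}
Sat((~wait | send) -> ~error) = {n0, n1}
Sat(AX ((~wait | send) -> ~error)) = {s : every successor in {n0, n1}} = {n1}
E[~error U AX ((~wait | send) -> ~error)]: least fixpoint, start Z0 = Sat(AX ((~wait | send) -> ~error)) = {n1}, add states in Sat(~error) with some successor in Z. Z1 = {n0, n1}; fixed.
Sat(E[~error U AX ((~wait | send) -> ~error)]) = {n0, n1}
|Sat(E[~error U AX ((~wait | send) -> ~error)])| = |{n0, n1}| = 2.

2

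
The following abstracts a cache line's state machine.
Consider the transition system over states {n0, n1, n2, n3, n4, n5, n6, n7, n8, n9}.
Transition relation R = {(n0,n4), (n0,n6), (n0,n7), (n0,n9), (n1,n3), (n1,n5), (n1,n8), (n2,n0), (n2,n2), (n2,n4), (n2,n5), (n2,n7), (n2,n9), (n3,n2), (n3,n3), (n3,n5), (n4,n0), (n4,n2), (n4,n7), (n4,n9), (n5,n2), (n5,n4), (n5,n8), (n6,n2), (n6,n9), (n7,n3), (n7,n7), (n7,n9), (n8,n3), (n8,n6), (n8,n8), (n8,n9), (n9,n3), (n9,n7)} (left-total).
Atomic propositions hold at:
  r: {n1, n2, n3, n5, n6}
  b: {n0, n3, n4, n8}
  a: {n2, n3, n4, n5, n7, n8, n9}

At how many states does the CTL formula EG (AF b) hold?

AF b: least fixpoint, start Z0 = {n0, n3, n4, n8}, add states with every successor in Z. Already a fixed point.
Sat(AF b) = {n0, n3, n4, n8}
EG (AF b): greatest fixpoint, start Z0 = {n0, n3, n4, n8}, keep only states in Sat with some successor in Z. Already a fixed point.
Sat(EG (AF b)) = {n0, n3, n4, n8}
|Sat(EG (AF b))| = |{n0, n3, n4, n8}| = 4.

4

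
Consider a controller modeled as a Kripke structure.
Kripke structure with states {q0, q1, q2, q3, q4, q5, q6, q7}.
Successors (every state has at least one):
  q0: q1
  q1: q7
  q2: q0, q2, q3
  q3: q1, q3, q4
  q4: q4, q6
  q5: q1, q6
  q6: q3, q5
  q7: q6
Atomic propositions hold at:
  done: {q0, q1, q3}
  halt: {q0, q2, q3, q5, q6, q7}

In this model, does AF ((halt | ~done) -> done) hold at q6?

Sat(~done) = {q2, q4, q5, q6, q7}
Sat(halt | ~done) = {q0, q2, q3, q4, q5, q6, q7}
Sat((halt | ~done) -> done) = {q0, q1, q3}
AF ((halt | ~done) -> done): least fixpoint, start Z0 = {q0, q1, q3}, add states with every successor in Z. Already a fixed point.
Sat(AF ((halt | ~done) -> done)) = {q0, q1, q3}
q6 ∉ Sat(AF ((halt | ~done) -> done)) = {q0, q1, q3}, so the formula does not hold at q6.

No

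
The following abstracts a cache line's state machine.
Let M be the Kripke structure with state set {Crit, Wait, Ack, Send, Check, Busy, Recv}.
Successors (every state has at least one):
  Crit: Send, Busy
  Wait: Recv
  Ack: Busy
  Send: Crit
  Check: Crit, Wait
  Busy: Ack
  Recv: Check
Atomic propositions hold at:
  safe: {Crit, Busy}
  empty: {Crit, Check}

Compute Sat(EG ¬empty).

{Ack, Busy}

Sat(¬empty) = {Wait, Ack, Send, Busy, Recv}
EG ¬empty: greatest fixpoint, start Z0 = {Wait, Ack, Send, Busy, Recv}, keep only states in Sat with some successor in Z. Z1 = {Wait, Ack, Busy}; Z2 = {Ack, Busy}; fixed.
Sat(EG ¬empty) = {Ack, Busy}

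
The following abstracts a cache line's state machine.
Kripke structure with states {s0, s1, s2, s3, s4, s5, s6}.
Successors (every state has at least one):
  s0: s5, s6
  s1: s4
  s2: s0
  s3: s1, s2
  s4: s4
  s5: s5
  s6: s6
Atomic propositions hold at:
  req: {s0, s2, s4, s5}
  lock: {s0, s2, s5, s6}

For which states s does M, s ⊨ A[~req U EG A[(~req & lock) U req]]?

{s0, s1, s2, s3, s4, s5}

Sat(~req) = {s1, s3, s6}
Sat(~req & lock) = {s6}
A[(~req & lock) U req]: least fixpoint, start Z0 = Sat(req) = {s0, s2, s4, s5}, add states in Sat(~req & lock) with every successor in Z. Already a fixed point.
Sat(A[(~req & lock) U req]) = {s0, s2, s4, s5}
EG A[(~req & lock) U req]: greatest fixpoint, start Z0 = {s0, s2, s4, s5}, keep only states in Sat with some successor in Z. Already a fixed point.
Sat(EG A[(~req & lock) U req]) = {s0, s2, s4, s5}
A[~req U EG A[(~req & lock) U req]]: least fixpoint, start Z0 = Sat(EG A[(~req & lock) U req]) = {s0, s2, s4, s5}, add states in Sat(~req) with every successor in Z. Z1 = {s0, s1, s2, s4, s5}; Z2 = {s0, s1, s2, s3, s4, s5}; fixed.
Sat(A[~req U EG A[(~req & lock) U req]]) = {s0, s1, s2, s3, s4, s5}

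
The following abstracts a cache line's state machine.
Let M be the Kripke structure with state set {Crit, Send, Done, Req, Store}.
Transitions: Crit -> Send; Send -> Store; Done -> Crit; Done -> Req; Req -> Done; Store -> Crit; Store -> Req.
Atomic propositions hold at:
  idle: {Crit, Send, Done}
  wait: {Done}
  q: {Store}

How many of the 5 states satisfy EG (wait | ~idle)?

3

Sat(~idle) = {Req, Store}
Sat(wait | ~idle) = {Done, Req, Store}
EG (wait | ~idle): greatest fixpoint, start Z0 = {Done, Req, Store}, keep only states in Sat with some successor in Z. Already a fixed point.
Sat(EG (wait | ~idle)) = {Done, Req, Store}
|Sat(EG (wait | ~idle))| = |{Done, Req, Store}| = 3.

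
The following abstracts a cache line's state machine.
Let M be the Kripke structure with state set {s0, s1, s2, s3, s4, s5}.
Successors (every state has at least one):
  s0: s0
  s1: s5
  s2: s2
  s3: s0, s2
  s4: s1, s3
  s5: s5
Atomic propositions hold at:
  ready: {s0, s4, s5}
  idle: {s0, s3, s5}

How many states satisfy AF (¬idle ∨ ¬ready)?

4

Sat(¬idle) = {s1, s2, s4}
Sat(¬ready) = {s1, s2, s3}
Sat(¬idle ∨ ¬ready) = {s1, s2, s3, s4}
AF (¬idle ∨ ¬ready): least fixpoint, start Z0 = {s1, s2, s3, s4}, add states with every successor in Z. Already a fixed point.
Sat(AF (¬idle ∨ ¬ready)) = {s1, s2, s3, s4}
|Sat(AF (¬idle ∨ ¬ready))| = |{s1, s2, s3, s4}| = 4.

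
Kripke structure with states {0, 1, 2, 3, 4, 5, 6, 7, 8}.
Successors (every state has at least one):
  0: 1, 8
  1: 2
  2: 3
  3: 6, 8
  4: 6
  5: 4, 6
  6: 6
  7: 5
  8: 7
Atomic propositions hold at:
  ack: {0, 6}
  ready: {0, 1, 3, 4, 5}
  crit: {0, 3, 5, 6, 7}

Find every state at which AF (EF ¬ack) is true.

{0, 1, 2, 3, 4, 5, 7, 8}

Sat(¬ack) = {1, 2, 3, 4, 5, 7, 8}
EF ¬ack: least fixpoint, start Z0 = {1, 2, 3, 4, 5, 7, 8}, add states with some successor in Z. Z1 = {0, 1, 2, 3, 4, 5, 7, 8}; fixed.
Sat(EF ¬ack) = {0, 1, 2, 3, 4, 5, 7, 8}
AF (EF ¬ack): least fixpoint, start Z0 = {0, 1, 2, 3, 4, 5, 7, 8}, add states with every successor in Z. Already a fixed point.
Sat(AF (EF ¬ack)) = {0, 1, 2, 3, 4, 5, 7, 8}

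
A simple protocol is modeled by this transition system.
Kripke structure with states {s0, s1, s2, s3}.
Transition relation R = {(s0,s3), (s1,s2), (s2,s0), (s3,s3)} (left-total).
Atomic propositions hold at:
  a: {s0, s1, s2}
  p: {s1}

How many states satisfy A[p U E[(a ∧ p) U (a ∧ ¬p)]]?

Sat(a ∧ p) = {s1}
Sat(¬p) = {s0, s2, s3}
Sat(a ∧ ¬p) = {s0, s2}
E[(a ∧ p) U (a ∧ ¬p)]: least fixpoint, start Z0 = Sat((a ∧ ¬p)) = {s0, s2}, add states in Sat(a ∧ p) with some successor in Z. Z1 = {s0, s1, s2}; fixed.
Sat(E[(a ∧ p) U (a ∧ ¬p)]) = {s0, s1, s2}
A[p U E[(a ∧ p) U (a ∧ ¬p)]]: least fixpoint, start Z0 = Sat(E[(a ∧ p) U (a ∧ ¬p)]) = {s0, s1, s2}, add states in Sat(p) with every successor in Z. Already a fixed point.
Sat(A[p U E[(a ∧ p) U (a ∧ ¬p)]]) = {s0, s1, s2}
|Sat(A[p U E[(a ∧ p) U (a ∧ ¬p)]])| = |{s0, s1, s2}| = 3.

3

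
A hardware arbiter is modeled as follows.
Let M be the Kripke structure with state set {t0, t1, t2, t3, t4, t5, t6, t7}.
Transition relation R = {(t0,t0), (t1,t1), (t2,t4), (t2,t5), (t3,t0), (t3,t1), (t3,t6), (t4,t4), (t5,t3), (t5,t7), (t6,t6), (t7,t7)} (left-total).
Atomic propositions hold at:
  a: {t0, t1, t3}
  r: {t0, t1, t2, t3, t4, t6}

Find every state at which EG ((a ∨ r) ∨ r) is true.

{t0, t1, t2, t3, t4, t6}

Sat(a ∨ r) = {t0, t1, t2, t3, t4, t6}
Sat((a ∨ r) ∨ r) = {t0, t1, t2, t3, t4, t6}
EG ((a ∨ r) ∨ r): greatest fixpoint, start Z0 = {t0, t1, t2, t3, t4, t6}, keep only states in Sat with some successor in Z. Already a fixed point.
Sat(EG ((a ∨ r) ∨ r)) = {t0, t1, t2, t3, t4, t6}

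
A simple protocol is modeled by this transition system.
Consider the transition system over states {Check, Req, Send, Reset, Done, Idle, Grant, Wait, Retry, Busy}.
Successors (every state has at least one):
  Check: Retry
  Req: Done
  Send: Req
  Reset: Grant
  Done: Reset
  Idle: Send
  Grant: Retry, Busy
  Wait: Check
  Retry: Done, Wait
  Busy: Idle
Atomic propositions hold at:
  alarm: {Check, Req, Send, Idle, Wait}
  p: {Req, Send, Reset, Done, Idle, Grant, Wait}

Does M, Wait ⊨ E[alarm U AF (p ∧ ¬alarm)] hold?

Sat(¬alarm) = {Reset, Done, Grant, Retry, Busy}
Sat(p ∧ ¬alarm) = {Reset, Done, Grant}
AF (p ∧ ¬alarm): least fixpoint, start Z0 = {Reset, Done, Grant}, add states with every successor in Z. Z1 = {Req, Reset, Done, Grant}; Z2 = {Req, Send, Reset, Done, Grant}; Z3 = {Req, Send, Reset, Done, Idle, Grant}; Z4 = {Req, Send, Reset, Done, Idle, Grant, Busy}; fixed.
Sat(AF (p ∧ ¬alarm)) = {Req, Send, Reset, Done, Idle, Grant, Busy}
E[alarm U AF (p ∧ ¬alarm)]: least fixpoint, start Z0 = Sat(AF (p ∧ ¬alarm)) = {Req, Send, Reset, Done, Idle, Grant, Busy}, add states in Sat(alarm) with some successor in Z. Already a fixed point.
Sat(E[alarm U AF (p ∧ ¬alarm)]) = {Req, Send, Reset, Done, Idle, Grant, Busy}
Wait ∉ Sat(E[alarm U AF (p ∧ ¬alarm)]) = {Req, Send, Reset, Done, Idle, Grant, Busy}, so the formula does not hold at Wait.

No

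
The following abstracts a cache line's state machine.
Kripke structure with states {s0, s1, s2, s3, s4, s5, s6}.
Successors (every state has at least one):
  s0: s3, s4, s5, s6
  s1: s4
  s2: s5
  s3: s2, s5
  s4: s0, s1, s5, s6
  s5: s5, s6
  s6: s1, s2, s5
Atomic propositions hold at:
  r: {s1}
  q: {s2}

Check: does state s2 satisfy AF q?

Yes

AF q: least fixpoint, start Z0 = {s2}, add states with every successor in Z. Already a fixed point.
Sat(AF q) = {s2}
s2 ∈ Sat(AF q) = {s2}, so the formula holds at s2.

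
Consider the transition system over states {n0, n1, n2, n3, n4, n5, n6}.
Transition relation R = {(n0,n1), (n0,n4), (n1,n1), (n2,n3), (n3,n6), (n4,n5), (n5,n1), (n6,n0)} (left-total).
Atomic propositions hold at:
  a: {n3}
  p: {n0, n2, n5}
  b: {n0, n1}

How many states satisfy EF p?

6

EF p: least fixpoint, start Z0 = {n0, n2, n5}, add states with some successor in Z. Z1 = {n0, n2, n4, n5, n6}; Z2 = {n0, n2, n3, n4, n5, n6}; fixed.
Sat(EF p) = {n0, n2, n3, n4, n5, n6}
|Sat(EF p)| = |{n0, n2, n3, n4, n5, n6}| = 6.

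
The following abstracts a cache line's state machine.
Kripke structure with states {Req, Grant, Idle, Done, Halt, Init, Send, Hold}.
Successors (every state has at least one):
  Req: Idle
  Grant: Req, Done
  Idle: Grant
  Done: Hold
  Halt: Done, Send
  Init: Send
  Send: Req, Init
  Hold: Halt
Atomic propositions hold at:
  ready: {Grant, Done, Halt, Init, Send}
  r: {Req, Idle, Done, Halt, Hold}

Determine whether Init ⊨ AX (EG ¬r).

Sat(¬r) = {Grant, Init, Send}
EG ¬r: greatest fixpoint, start Z0 = {Grant, Init, Send}, keep only states in Sat with some successor in Z. Z1 = {Init, Send}; fixed.
Sat(EG ¬r) = {Init, Send}
Sat(AX (EG ¬r)) = {s : every successor in {Init, Send}} = {Init}
Init ∈ Sat(AX (EG ¬r)) = {Init}, so the formula holds at Init.

Yes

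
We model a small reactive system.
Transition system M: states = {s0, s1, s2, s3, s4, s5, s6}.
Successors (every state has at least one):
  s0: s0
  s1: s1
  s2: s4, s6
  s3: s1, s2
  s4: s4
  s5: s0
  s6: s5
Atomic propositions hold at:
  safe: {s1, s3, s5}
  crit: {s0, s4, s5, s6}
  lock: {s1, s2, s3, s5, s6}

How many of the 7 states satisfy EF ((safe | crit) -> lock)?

5

Sat(safe | crit) = {s0, s1, s3, s4, s5, s6}
Sat((safe | crit) -> lock) = {s1, s2, s3, s5, s6}
EF ((safe | crit) -> lock): least fixpoint, start Z0 = {s1, s2, s3, s5, s6}, add states with some successor in Z. Already a fixed point.
Sat(EF ((safe | crit) -> lock)) = {s1, s2, s3, s5, s6}
|Sat(EF ((safe | crit) -> lock))| = |{s1, s2, s3, s5, s6}| = 5.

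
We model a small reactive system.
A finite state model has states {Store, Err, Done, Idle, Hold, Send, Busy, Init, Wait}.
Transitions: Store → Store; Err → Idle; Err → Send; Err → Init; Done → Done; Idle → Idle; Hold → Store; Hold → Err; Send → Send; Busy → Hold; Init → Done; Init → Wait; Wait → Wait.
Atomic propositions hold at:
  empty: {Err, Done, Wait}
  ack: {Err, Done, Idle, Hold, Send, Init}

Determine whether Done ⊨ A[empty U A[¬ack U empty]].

Yes

Sat(¬ack) = {Store, Busy, Wait}
A[¬ack U empty]: least fixpoint, start Z0 = Sat(empty) = {Err, Done, Wait}, add states in Sat(¬ack) with every successor in Z. Already a fixed point.
Sat(A[¬ack U empty]) = {Err, Done, Wait}
A[empty U A[¬ack U empty]]: least fixpoint, start Z0 = Sat(A[¬ack U empty]) = {Err, Done, Wait}, add states in Sat(empty) with every successor in Z. Already a fixed point.
Sat(A[empty U A[¬ack U empty]]) = {Err, Done, Wait}
Done ∈ Sat(A[empty U A[¬ack U empty]]) = {Err, Done, Wait}, so the formula holds at Done.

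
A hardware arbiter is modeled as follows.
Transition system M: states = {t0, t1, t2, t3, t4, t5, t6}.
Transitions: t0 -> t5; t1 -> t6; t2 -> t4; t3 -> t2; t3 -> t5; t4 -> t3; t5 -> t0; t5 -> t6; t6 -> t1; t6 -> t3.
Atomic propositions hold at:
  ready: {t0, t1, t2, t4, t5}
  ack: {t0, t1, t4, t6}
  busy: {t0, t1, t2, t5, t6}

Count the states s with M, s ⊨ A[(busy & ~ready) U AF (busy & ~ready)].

Sat(~ready) = {t3, t6}
Sat(busy & ~ready) = {t6}
AF (busy & ~ready): least fixpoint, start Z0 = {t6}, add states with every successor in Z. Z1 = {t1, t6}; fixed.
Sat(AF (busy & ~ready)) = {t1, t6}
A[(busy & ~ready) U AF (busy & ~ready)]: least fixpoint, start Z0 = Sat(AF (busy & ~ready)) = {t1, t6}, add states in Sat(busy & ~ready) with every successor in Z. Already a fixed point.
Sat(A[(busy & ~ready) U AF (busy & ~ready)]) = {t1, t6}
|Sat(A[(busy & ~ready) U AF (busy & ~ready)])| = |{t1, t6}| = 2.

2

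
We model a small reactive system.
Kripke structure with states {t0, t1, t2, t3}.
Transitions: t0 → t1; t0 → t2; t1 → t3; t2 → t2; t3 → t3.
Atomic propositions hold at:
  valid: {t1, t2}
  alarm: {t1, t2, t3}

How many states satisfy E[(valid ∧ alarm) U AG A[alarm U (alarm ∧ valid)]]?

1

Sat(valid ∧ alarm) = {t1, t2}
Sat(alarm ∧ valid) = {t1, t2}
A[alarm U (alarm ∧ valid)]: least fixpoint, start Z0 = Sat((alarm ∧ valid)) = {t1, t2}, add states in Sat(alarm) with every successor in Z. Already a fixed point.
Sat(A[alarm U (alarm ∧ valid)]) = {t1, t2}
AG A[alarm U (alarm ∧ valid)]: greatest fixpoint, start Z0 = {t1, t2}, keep only states in Sat with every successor in Z. Z1 = {t2}; fixed.
Sat(AG A[alarm U (alarm ∧ valid)]) = {t2}
E[(valid ∧ alarm) U AG A[alarm U (alarm ∧ valid)]]: least fixpoint, start Z0 = Sat(AG A[alarm U (alarm ∧ valid)]) = {t2}, add states in Sat(valid ∧ alarm) with some successor in Z. Already a fixed point.
Sat(E[(valid ∧ alarm) U AG A[alarm U (alarm ∧ valid)]]) = {t2}
|Sat(E[(valid ∧ alarm) U AG A[alarm U (alarm ∧ valid)]])| = |{t2}| = 1.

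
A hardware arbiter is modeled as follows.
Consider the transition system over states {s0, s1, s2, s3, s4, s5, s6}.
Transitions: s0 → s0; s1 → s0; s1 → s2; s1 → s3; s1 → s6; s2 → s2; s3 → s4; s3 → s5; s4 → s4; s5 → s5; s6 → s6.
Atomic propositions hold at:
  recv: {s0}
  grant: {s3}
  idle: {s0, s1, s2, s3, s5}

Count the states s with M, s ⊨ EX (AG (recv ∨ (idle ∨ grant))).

Sat(idle ∨ grant) = {s0, s1, s2, s3, s5}
Sat(recv ∨ (idle ∨ grant)) = {s0, s1, s2, s3, s5}
AG (recv ∨ (idle ∨ grant)): greatest fixpoint, start Z0 = {s0, s1, s2, s3, s5}, keep only states in Sat with every successor in Z. Z1 = {s0, s2, s5}; fixed.
Sat(AG (recv ∨ (idle ∨ grant))) = {s0, s2, s5}
Sat(EX (AG (recv ∨ (idle ∨ grant)))) = {s : some successor in {s0, s2, s5}} = {s0, s1, s2, s3, s5}
|Sat(EX (AG (recv ∨ (idle ∨ grant))))| = |{s0, s1, s2, s3, s5}| = 5.

5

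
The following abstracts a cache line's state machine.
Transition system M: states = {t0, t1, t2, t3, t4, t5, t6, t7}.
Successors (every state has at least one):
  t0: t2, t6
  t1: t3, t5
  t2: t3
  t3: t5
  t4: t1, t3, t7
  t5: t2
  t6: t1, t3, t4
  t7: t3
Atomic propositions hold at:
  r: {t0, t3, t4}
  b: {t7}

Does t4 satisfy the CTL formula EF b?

Yes

EF b: least fixpoint, start Z0 = {t7}, add states with some successor in Z. Z1 = {t4, t7}; Z2 = {t4, t6, t7}; Z3 = {t0, t4, t6, t7}; fixed.
Sat(EF b) = {t0, t4, t6, t7}
t4 ∈ Sat(EF b) = {t0, t4, t6, t7}, so the formula holds at t4.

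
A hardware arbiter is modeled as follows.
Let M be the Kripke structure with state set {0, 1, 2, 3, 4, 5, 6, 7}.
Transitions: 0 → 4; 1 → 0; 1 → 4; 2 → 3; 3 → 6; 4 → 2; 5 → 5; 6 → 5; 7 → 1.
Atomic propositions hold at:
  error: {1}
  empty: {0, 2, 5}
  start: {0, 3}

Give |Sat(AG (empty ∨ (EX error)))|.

Sat(EX error) = {s : some successor in {1}} = {7}
Sat(empty ∨ (EX error)) = {0, 2, 5, 7}
AG (empty ∨ (EX error)): greatest fixpoint, start Z0 = {0, 2, 5, 7}, keep only states in Sat with every successor in Z. Z1 = {5}; fixed.
Sat(AG (empty ∨ (EX error))) = {5}
|Sat(AG (empty ∨ (EX error)))| = |{5}| = 1.

1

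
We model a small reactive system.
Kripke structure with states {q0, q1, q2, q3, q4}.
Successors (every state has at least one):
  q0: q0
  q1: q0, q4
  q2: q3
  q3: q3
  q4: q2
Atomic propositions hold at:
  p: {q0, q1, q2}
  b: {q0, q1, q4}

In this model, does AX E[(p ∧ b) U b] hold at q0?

Yes

Sat(p ∧ b) = {q0, q1}
E[(p ∧ b) U b]: least fixpoint, start Z0 = Sat(b) = {q0, q1, q4}, add states in Sat(p ∧ b) with some successor in Z. Already a fixed point.
Sat(E[(p ∧ b) U b]) = {q0, q1, q4}
Sat(AX E[(p ∧ b) U b]) = {s : every successor in {q0, q1, q4}} = {q0, q1}
q0 ∈ Sat(AX E[(p ∧ b) U b]) = {q0, q1}, so the formula holds at q0.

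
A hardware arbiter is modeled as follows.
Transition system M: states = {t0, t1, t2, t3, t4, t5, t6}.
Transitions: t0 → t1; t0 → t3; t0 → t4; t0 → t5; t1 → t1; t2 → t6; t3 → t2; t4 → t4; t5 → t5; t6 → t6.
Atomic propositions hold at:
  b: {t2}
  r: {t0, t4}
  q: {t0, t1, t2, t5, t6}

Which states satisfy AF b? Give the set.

{t2, t3}

AF b: least fixpoint, start Z0 = {t2}, add states with every successor in Z. Z1 = {t2, t3}; fixed.
Sat(AF b) = {t2, t3}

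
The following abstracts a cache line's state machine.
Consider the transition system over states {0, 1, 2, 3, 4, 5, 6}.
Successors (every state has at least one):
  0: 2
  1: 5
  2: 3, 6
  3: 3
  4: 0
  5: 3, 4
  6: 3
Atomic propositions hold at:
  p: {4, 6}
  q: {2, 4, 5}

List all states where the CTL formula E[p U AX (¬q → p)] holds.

{0, 1, 4}

Sat(¬q) = {0, 1, 3, 6}
Sat(¬q → p) = {2, 4, 5, 6}
Sat(AX (¬q → p)) = {s : every successor in {2, 4, 5, 6}} = {0, 1}
E[p U AX (¬q → p)]: least fixpoint, start Z0 = Sat(AX (¬q → p)) = {0, 1}, add states in Sat(p) with some successor in Z. Z1 = {0, 1, 4}; fixed.
Sat(E[p U AX (¬q → p)]) = {0, 1, 4}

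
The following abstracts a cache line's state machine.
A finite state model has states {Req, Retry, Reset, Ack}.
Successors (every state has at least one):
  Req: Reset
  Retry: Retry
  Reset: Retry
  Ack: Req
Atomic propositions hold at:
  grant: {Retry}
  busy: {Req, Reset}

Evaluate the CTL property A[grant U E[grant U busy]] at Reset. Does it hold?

E[grant U busy]: least fixpoint, start Z0 = Sat(busy) = {Req, Reset}, add states in Sat(grant) with some successor in Z. Already a fixed point.
Sat(E[grant U busy]) = {Req, Reset}
A[grant U E[grant U busy]]: least fixpoint, start Z0 = Sat(E[grant U busy]) = {Req, Reset}, add states in Sat(grant) with every successor in Z. Already a fixed point.
Sat(A[grant U E[grant U busy]]) = {Req, Reset}
Reset ∈ Sat(A[grant U E[grant U busy]]) = {Req, Reset}, so the formula holds at Reset.

Yes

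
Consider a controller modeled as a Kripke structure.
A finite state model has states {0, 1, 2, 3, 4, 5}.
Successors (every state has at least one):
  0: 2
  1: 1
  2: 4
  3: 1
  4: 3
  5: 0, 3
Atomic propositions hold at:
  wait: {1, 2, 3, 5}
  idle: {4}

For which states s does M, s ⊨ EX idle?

{2}

Sat(EX idle) = {s : some successor in {4}} = {2}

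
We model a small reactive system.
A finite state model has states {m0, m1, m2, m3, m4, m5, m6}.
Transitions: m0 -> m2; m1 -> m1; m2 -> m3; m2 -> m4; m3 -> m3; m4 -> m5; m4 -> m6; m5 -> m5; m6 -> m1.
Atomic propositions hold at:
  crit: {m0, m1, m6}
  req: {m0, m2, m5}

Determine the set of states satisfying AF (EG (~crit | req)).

{m0, m2, m3, m4, m5}

Sat(~crit) = {m2, m3, m4, m5}
Sat(~crit | req) = {m0, m2, m3, m4, m5}
EG (~crit | req): greatest fixpoint, start Z0 = {m0, m2, m3, m4, m5}, keep only states in Sat with some successor in Z. Already a fixed point.
Sat(EG (~crit | req)) = {m0, m2, m3, m4, m5}
AF (EG (~crit | req)): least fixpoint, start Z0 = {m0, m2, m3, m4, m5}, add states with every successor in Z. Already a fixed point.
Sat(AF (EG (~crit | req))) = {m0, m2, m3, m4, m5}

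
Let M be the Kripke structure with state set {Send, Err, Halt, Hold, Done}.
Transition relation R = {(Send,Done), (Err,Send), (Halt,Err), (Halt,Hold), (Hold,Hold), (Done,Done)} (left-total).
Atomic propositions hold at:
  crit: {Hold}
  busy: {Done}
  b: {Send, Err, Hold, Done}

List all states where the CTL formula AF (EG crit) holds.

{Hold}

EG crit: greatest fixpoint, start Z0 = {Hold}, keep only states in Sat with some successor in Z. Already a fixed point.
Sat(EG crit) = {Hold}
AF (EG crit): least fixpoint, start Z0 = {Hold}, add states with every successor in Z. Already a fixed point.
Sat(AF (EG crit)) = {Hold}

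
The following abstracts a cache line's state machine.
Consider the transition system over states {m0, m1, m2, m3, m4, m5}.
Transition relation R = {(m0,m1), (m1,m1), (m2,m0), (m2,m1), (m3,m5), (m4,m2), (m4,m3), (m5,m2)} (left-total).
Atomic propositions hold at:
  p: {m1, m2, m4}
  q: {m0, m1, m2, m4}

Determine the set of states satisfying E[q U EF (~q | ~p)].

Sat(~q) = {m3, m5}
Sat(~p) = {m0, m3, m5}
Sat(~q | ~p) = {m0, m3, m5}
EF (~q | ~p): least fixpoint, start Z0 = {m0, m3, m5}, add states with some successor in Z. Z1 = {m0, m2, m3, m4, m5}; fixed.
Sat(EF (~q | ~p)) = {m0, m2, m3, m4, m5}
E[q U EF (~q | ~p)]: least fixpoint, start Z0 = Sat(EF (~q | ~p)) = {m0, m2, m3, m4, m5}, add states in Sat(q) with some successor in Z. Already a fixed point.
Sat(E[q U EF (~q | ~p)]) = {m0, m2, m3, m4, m5}

{m0, m2, m3, m4, m5}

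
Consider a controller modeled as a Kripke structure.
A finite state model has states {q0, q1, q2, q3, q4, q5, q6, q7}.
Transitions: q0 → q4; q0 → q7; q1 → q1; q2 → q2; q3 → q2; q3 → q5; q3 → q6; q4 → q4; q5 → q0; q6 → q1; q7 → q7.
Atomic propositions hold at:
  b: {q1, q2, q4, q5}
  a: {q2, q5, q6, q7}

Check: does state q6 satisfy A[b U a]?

Yes

A[b U a]: least fixpoint, start Z0 = Sat(a) = {q2, q5, q6, q7}, add states in Sat(b) with every successor in Z. Already a fixed point.
Sat(A[b U a]) = {q2, q5, q6, q7}
q6 ∈ Sat(A[b U a]) = {q2, q5, q6, q7}, so the formula holds at q6.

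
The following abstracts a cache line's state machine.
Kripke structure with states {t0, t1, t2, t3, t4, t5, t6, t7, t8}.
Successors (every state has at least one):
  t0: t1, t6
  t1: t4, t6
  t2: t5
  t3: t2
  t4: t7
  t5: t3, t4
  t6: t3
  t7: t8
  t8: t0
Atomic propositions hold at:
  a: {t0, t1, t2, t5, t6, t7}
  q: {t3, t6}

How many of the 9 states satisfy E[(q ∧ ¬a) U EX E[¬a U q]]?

Sat(¬a) = {t3, t4, t8}
Sat(q ∧ ¬a) = {t3}
E[¬a U q]: least fixpoint, start Z0 = Sat(q) = {t3, t6}, add states in Sat(¬a) with some successor in Z. Already a fixed point.
Sat(E[¬a U q]) = {t3, t6}
Sat(EX E[¬a U q]) = {s : some successor in {t3, t6}} = {t0, t1, t5, t6}
E[(q ∧ ¬a) U EX E[¬a U q]]: least fixpoint, start Z0 = Sat(EX E[¬a U q]) = {t0, t1, t5, t6}, add states in Sat(q ∧ ¬a) with some successor in Z. Already a fixed point.
Sat(E[(q ∧ ¬a) U EX E[¬a U q]]) = {t0, t1, t5, t6}
|Sat(E[(q ∧ ¬a) U EX E[¬a U q]])| = |{t0, t1, t5, t6}| = 4.

4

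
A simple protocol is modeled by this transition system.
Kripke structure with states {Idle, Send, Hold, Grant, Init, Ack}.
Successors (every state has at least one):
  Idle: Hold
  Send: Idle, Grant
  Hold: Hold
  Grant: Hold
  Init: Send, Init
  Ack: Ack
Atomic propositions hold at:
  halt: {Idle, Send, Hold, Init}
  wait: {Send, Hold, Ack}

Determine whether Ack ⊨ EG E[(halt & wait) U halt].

No

Sat(halt & wait) = {Send, Hold}
E[(halt & wait) U halt]: least fixpoint, start Z0 = Sat(halt) = {Idle, Send, Hold, Init}, add states in Sat(halt & wait) with some successor in Z. Already a fixed point.
Sat(E[(halt & wait) U halt]) = {Idle, Send, Hold, Init}
EG E[(halt & wait) U halt]: greatest fixpoint, start Z0 = {Idle, Send, Hold, Init}, keep only states in Sat with some successor in Z. Already a fixed point.
Sat(EG E[(halt & wait) U halt]) = {Idle, Send, Hold, Init}
Ack ∉ Sat(EG E[(halt & wait) U halt]) = {Idle, Send, Hold, Init}, so the formula does not hold at Ack.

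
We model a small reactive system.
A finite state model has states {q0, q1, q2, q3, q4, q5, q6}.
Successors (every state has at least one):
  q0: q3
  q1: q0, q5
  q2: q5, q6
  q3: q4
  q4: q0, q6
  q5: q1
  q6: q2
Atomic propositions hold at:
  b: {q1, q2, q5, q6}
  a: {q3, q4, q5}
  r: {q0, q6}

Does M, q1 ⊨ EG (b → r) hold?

No

Sat(b → r) = {q0, q3, q4, q6}
EG (b → r): greatest fixpoint, start Z0 = {q0, q3, q4, q6}, keep only states in Sat with some successor in Z. Z1 = {q0, q3, q4}; fixed.
Sat(EG (b → r)) = {q0, q3, q4}
q1 ∉ Sat(EG (b → r)) = {q0, q3, q4}, so the formula does not hold at q1.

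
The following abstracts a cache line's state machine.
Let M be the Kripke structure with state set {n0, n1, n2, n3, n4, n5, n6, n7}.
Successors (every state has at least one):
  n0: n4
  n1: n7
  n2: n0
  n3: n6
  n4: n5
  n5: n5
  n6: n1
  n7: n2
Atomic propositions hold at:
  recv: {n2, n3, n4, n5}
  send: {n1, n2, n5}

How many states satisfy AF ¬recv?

Sat(¬recv) = {n0, n1, n6, n7}
AF ¬recv: least fixpoint, start Z0 = {n0, n1, n6, n7}, add states with every successor in Z. Z1 = {n0, n1, n2, n3, n6, n7}; fixed.
Sat(AF ¬recv) = {n0, n1, n2, n3, n6, n7}
|Sat(AF ¬recv)| = |{n0, n1, n2, n3, n6, n7}| = 6.

6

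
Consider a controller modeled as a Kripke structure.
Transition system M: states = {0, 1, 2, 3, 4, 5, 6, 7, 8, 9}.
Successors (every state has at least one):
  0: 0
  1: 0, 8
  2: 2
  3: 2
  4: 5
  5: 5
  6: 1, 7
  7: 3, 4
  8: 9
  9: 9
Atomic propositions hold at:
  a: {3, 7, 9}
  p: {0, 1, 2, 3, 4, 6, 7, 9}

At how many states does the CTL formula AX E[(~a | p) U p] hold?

8

Sat(~a) = {0, 1, 2, 4, 5, 6, 8}
Sat(~a | p) = {0, 1, 2, 3, 4, 5, 6, 7, 8, 9}
E[(~a | p) U p]: least fixpoint, start Z0 = Sat(p) = {0, 1, 2, 3, 4, 6, 7, 9}, add states in Sat(~a | p) with some successor in Z. Z1 = {0, 1, 2, 3, 4, 6, 7, 8, 9}; fixed.
Sat(E[(~a | p) U p]) = {0, 1, 2, 3, 4, 6, 7, 8, 9}
Sat(AX E[(~a | p) U p]) = {s : every successor in {0, 1, 2, 3, 4, 6, 7, 8, 9}} = {0, 1, 2, 3, 6, 7, 8, 9}
|Sat(AX E[(~a | p) U p])| = |{0, 1, 2, 3, 6, 7, 8, 9}| = 8.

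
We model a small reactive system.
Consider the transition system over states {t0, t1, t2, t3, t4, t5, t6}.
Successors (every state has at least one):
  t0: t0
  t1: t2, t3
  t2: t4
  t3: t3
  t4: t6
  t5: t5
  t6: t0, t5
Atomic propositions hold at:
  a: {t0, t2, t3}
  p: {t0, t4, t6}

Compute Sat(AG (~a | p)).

Sat(~a) = {t1, t4, t5, t6}
Sat(~a | p) = {t0, t1, t4, t5, t6}
AG (~a | p): greatest fixpoint, start Z0 = {t0, t1, t4, t5, t6}, keep only states in Sat with every successor in Z. Z1 = {t0, t4, t5, t6}; fixed.
Sat(AG (~a | p)) = {t0, t4, t5, t6}

{t0, t4, t5, t6}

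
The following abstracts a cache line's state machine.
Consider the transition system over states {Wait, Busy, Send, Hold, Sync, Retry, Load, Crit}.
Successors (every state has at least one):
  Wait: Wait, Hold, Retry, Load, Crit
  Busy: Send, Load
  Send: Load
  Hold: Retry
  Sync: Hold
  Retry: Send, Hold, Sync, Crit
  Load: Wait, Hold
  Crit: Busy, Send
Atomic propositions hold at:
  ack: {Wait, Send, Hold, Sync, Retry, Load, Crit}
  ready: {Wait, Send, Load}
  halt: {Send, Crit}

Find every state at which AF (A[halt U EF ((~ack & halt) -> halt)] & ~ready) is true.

{Busy, Hold, Sync, Retry, Crit}

Sat(~ack) = {Busy}
Sat(~ack & halt) = ∅
Sat((~ack & halt) -> halt) = {Wait, Busy, Send, Hold, Sync, Retry, Load, Crit}
EF ((~ack & halt) -> halt): least fixpoint, start Z0 = {Wait, Busy, Send, Hold, Sync, Retry, Load, Crit}, add states with some successor in Z. Already a fixed point.
Sat(EF ((~ack & halt) -> halt)) = {Wait, Busy, Send, Hold, Sync, Retry, Load, Crit}
A[halt U EF ((~ack & halt) -> halt)]: least fixpoint, start Z0 = Sat(EF ((~ack & halt) -> halt)) = {Wait, Busy, Send, Hold, Sync, Retry, Load, Crit}, add states in Sat(halt) with every successor in Z. Already a fixed point.
Sat(A[halt U EF ((~ack & halt) -> halt)]) = {Wait, Busy, Send, Hold, Sync, Retry, Load, Crit}
Sat(~ready) = {Busy, Hold, Sync, Retry, Crit}
Sat(A[halt U EF ((~ack & halt) -> halt)] & ~ready) = {Busy, Hold, Sync, Retry, Crit}
AF (A[halt U EF ((~ack & halt) -> halt)] & ~ready): least fixpoint, start Z0 = {Busy, Hold, Sync, Retry, Crit}, add states with every successor in Z. Already a fixed point.
Sat(AF (A[halt U EF ((~ack & halt) -> halt)] & ~ready)) = {Busy, Hold, Sync, Retry, Crit}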